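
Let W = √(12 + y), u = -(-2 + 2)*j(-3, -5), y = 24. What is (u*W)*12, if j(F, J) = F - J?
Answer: 0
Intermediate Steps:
u = 0 (u = -(-2 + 2)*(-3 - 1*(-5)) = -0*(-3 + 5) = -0*2 = -1*0 = 0)
W = 6 (W = √(12 + 24) = √36 = 6)
(u*W)*12 = (0*6)*12 = 0*12 = 0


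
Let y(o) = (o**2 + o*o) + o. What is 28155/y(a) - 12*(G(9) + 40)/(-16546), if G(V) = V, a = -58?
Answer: 46977459/11036182 ≈ 4.2567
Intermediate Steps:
y(o) = o + 2*o**2 (y(o) = (o**2 + o**2) + o = 2*o**2 + o = o + 2*o**2)
28155/y(a) - 12*(G(9) + 40)/(-16546) = 28155/((-58*(1 + 2*(-58)))) - 12*(9 + 40)/(-16546) = 28155/((-58*(1 - 116))) - 12*49*(-1/16546) = 28155/((-58*(-115))) - 588*(-1/16546) = 28155/6670 + 294/8273 = 28155*(1/6670) + 294/8273 = 5631/1334 + 294/8273 = 46977459/11036182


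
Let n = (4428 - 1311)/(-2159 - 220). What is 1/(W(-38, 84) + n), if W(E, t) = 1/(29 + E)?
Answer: -7137/10144 ≈ -0.70357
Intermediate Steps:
n = -1039/793 (n = 3117/(-2379) = 3117*(-1/2379) = -1039/793 ≈ -1.3102)
1/(W(-38, 84) + n) = 1/(1/(29 - 38) - 1039/793) = 1/(1/(-9) - 1039/793) = 1/(-1/9 - 1039/793) = 1/(-10144/7137) = -7137/10144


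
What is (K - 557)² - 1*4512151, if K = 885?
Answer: -4404567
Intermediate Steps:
(K - 557)² - 1*4512151 = (885 - 557)² - 1*4512151 = 328² - 4512151 = 107584 - 4512151 = -4404567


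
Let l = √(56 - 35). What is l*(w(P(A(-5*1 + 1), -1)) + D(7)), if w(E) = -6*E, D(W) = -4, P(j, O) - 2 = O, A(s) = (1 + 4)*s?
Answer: -10*√21 ≈ -45.826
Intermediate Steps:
A(s) = 5*s
P(j, O) = 2 + O
l = √21 ≈ 4.5826
l*(w(P(A(-5*1 + 1), -1)) + D(7)) = √21*(-6*(2 - 1) - 4) = √21*(-6*1 - 4) = √21*(-6 - 4) = √21*(-10) = -10*√21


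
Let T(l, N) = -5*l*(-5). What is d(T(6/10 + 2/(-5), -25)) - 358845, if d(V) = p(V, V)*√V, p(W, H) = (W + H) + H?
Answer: -358845 + 15*√5 ≈ -3.5881e+5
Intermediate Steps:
p(W, H) = W + 2*H (p(W, H) = (H + W) + H = W + 2*H)
T(l, N) = 25*l
d(V) = 3*V^(3/2) (d(V) = (V + 2*V)*√V = (3*V)*√V = 3*V^(3/2))
d(T(6/10 + 2/(-5), -25)) - 358845 = 3*(25*(6/10 + 2/(-5)))^(3/2) - 358845 = 3*(25*(6*(⅒) + 2*(-⅕)))^(3/2) - 358845 = 3*(25*(⅗ - ⅖))^(3/2) - 358845 = 3*(25*(⅕))^(3/2) - 358845 = 3*5^(3/2) - 358845 = 3*(5*√5) - 358845 = 15*√5 - 358845 = -358845 + 15*√5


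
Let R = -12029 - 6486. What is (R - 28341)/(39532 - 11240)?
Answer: -11714/7073 ≈ -1.6562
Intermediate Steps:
R = -18515
(R - 28341)/(39532 - 11240) = (-18515 - 28341)/(39532 - 11240) = -46856/28292 = -46856*1/28292 = -11714/7073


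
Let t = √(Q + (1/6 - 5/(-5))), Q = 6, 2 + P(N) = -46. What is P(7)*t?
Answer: -8*√258 ≈ -128.50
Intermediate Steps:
P(N) = -48 (P(N) = -2 - 46 = -48)
t = √258/6 (t = √(6 + (1/6 - 5/(-5))) = √(6 + (1*(⅙) - 5*(-⅕))) = √(6 + (⅙ + 1)) = √(6 + 7/6) = √(43/6) = √258/6 ≈ 2.6771)
P(7)*t = -8*√258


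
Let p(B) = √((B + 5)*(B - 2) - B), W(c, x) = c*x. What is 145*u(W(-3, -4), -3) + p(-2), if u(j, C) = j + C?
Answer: 1305 + I*√10 ≈ 1305.0 + 3.1623*I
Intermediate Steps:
u(j, C) = C + j
p(B) = √(-B + (-2 + B)*(5 + B)) (p(B) = √((5 + B)*(-2 + B) - B) = √((-2 + B)*(5 + B) - B) = √(-B + (-2 + B)*(5 + B)))
145*u(W(-3, -4), -3) + p(-2) = 145*(-3 - 3*(-4)) + √(-10 + (-2)² + 2*(-2)) = 145*(-3 + 12) + √(-10 + 4 - 4) = 145*9 + √(-10) = 1305 + I*√10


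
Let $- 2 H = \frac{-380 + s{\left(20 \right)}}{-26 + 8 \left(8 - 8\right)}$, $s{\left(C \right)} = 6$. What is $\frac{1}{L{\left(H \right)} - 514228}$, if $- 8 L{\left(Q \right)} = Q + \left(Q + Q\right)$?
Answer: $- \frac{208}{106958863} \approx -1.9447 \cdot 10^{-6}$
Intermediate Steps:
$H = - \frac{187}{26}$ ($H = - \frac{\left(-380 + 6\right) \frac{1}{-26 + 8 \left(8 - 8\right)}}{2} = - \frac{\left(-374\right) \frac{1}{-26 + 8 \cdot 0}}{2} = - \frac{\left(-374\right) \frac{1}{-26 + 0}}{2} = - \frac{\left(-374\right) \frac{1}{-26}}{2} = - \frac{\left(-374\right) \left(- \frac{1}{26}\right)}{2} = \left(- \frac{1}{2}\right) \frac{187}{13} = - \frac{187}{26} \approx -7.1923$)
$L{\left(Q \right)} = - \frac{3 Q}{8}$ ($L{\left(Q \right)} = - \frac{Q + \left(Q + Q\right)}{8} = - \frac{Q + 2 Q}{8} = - \frac{3 Q}{8}$)
$\frac{1}{L{\left(H \right)} - 514228} = \frac{1}{\left(- \frac{3}{8}\right) \left(- \frac{187}{26}\right) - 514228} = \frac{1}{\frac{561}{208} - 514228} = \frac{1}{- \frac{106958863}{208}} = - \frac{208}{106958863}$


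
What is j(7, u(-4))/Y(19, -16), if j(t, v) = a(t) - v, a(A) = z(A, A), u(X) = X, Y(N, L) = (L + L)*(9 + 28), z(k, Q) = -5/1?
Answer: 1/1184 ≈ 0.00084459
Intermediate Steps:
z(k, Q) = -5 (z(k, Q) = -5*1 = -5)
Y(N, L) = 74*L (Y(N, L) = (2*L)*37 = 74*L)
a(A) = -5
j(t, v) = -5 - v
j(7, u(-4))/Y(19, -16) = (-5 - 1*(-4))/((74*(-16))) = (-5 + 4)/(-1184) = -1*(-1/1184) = 1/1184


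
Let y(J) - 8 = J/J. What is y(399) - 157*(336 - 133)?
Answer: -31862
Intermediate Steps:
y(J) = 9 (y(J) = 8 + J/J = 8 + 1 = 9)
y(399) - 157*(336 - 133) = 9 - 157*(336 - 133) = 9 - 157*203 = 9 - 1*31871 = 9 - 31871 = -31862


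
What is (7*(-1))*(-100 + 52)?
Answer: 336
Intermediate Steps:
(7*(-1))*(-100 + 52) = -7*(-48) = 336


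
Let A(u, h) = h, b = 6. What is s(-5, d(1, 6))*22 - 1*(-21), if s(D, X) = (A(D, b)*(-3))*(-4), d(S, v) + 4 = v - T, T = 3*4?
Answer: 1605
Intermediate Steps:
T = 12
d(S, v) = -16 + v (d(S, v) = -4 + (v - 1*12) = -4 + (v - 12) = -4 + (-12 + v) = -16 + v)
s(D, X) = 72 (s(D, X) = (6*(-3))*(-4) = -18*(-4) = 72)
s(-5, d(1, 6))*22 - 1*(-21) = 72*22 - 1*(-21) = 1584 + 21 = 1605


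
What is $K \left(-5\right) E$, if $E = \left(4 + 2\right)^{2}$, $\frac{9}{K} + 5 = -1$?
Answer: $270$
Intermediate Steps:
$K = - \frac{3}{2}$ ($K = \frac{9}{-5 - 1} = \frac{9}{-6} = 9 \left(- \frac{1}{6}\right) = - \frac{3}{2} \approx -1.5$)
$E = 36$ ($E = 6^{2} = 36$)
$K \left(-5\right) E = \left(- \frac{3}{2}\right) \left(-5\right) 36 = \frac{15}{2} \cdot 36 = 270$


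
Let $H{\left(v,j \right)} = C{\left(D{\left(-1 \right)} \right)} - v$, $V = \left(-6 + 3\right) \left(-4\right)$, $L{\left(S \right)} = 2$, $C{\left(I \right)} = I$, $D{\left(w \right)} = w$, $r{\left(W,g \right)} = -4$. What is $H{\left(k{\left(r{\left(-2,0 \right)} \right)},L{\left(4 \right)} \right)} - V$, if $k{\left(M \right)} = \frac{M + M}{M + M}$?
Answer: $-14$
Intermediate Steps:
$k{\left(M \right)} = 1$ ($k{\left(M \right)} = \frac{2 M}{2 M} = 2 M \frac{1}{2 M} = 1$)
$V = 12$ ($V = \left(-3\right) \left(-4\right) = 12$)
$H{\left(v,j \right)} = -1 - v$
$H{\left(k{\left(r{\left(-2,0 \right)} \right)},L{\left(4 \right)} \right)} - V = \left(-1 - 1\right) - 12 = -2 - 12 = -14$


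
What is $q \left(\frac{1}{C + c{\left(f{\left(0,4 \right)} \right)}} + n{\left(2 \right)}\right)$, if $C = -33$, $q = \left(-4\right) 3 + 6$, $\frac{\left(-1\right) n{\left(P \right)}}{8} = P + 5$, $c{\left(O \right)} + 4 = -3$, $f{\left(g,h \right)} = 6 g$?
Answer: $\frac{6723}{20} \approx 336.15$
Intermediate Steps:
$c{\left(O \right)} = -7$ ($c{\left(O \right)} = -4 - 3 = -7$)
$n{\left(P \right)} = -40 - 8 P$ ($n{\left(P \right)} = - 8 \left(P + 5\right) = - 8 \left(5 + P\right) = -40 - 8 P$)
$q = -6$ ($q = -12 + 6 = -6$)
$q \left(\frac{1}{C + c{\left(f{\left(0,4 \right)} \right)}} + n{\left(2 \right)}\right) = - 6 \left(\frac{1}{-33 - 7} - 56\right) = - 6 \left(\frac{1}{-40} - 56\right) = - 6 \left(- \frac{1}{40} - 56\right) = \left(-6\right) \left(- \frac{2241}{40}\right) = \frac{6723}{20}$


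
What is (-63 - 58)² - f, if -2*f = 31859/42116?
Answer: 1233272571/84232 ≈ 14641.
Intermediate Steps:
f = -31859/84232 (f = -31859/(2*42116) = -½*31859/42116 = -31859/84232 ≈ -0.37823)
(-63 - 58)² - f = (-63 - 58)² - 1*(-31859/84232) = (-121)² + 31859/84232 = 14641 + 31859/84232 = 1233272571/84232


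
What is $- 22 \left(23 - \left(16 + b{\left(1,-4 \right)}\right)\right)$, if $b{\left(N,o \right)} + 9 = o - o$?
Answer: $-352$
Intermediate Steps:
$b{\left(N,o \right)} = -9$ ($b{\left(N,o \right)} = -9 + \left(o - o\right) = -9 + 0 = -9$)
$- 22 \left(23 - \left(16 + b{\left(1,-4 \right)}\right)\right) = - 22 \left(23 - 7\right) = \left(-22\right) 16 = -352$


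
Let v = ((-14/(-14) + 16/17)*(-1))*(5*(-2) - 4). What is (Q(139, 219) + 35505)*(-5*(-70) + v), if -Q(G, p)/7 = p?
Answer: 217828464/17 ≈ 1.2813e+7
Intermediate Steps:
Q(G, p) = -7*p
v = 462/17 (v = ((-14*(-1/14) + 16*(1/17))*(-1))*(-10 - 4) = ((1 + 16/17)*(-1))*(-14) = ((33/17)*(-1))*(-14) = -33/17*(-14) = 462/17 ≈ 27.176)
(Q(139, 219) + 35505)*(-5*(-70) + v) = (-7*219 + 35505)*(-5*(-70) + 462/17) = (-1533 + 35505)*(350 + 462/17) = 33972*(6412/17) = 217828464/17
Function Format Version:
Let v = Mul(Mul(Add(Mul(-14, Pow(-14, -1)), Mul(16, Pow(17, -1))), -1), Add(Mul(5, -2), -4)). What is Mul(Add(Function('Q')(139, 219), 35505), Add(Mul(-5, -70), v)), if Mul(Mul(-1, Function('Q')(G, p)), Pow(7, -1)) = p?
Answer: Rational(217828464, 17) ≈ 1.2813e+7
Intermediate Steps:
Function('Q')(G, p) = Mul(-7, p)
v = Rational(462, 17) (v = Mul(Mul(Add(Mul(-14, Rational(-1, 14)), Mul(16, Rational(1, 17))), -1), Add(-10, -4)) = Mul(Mul(Add(1, Rational(16, 17)), -1), -14) = Mul(Mul(Rational(33, 17), -1), -14) = Mul(Rational(-33, 17), -14) = Rational(462, 17) ≈ 27.176)
Mul(Add(Function('Q')(139, 219), 35505), Add(Mul(-5, -70), v)) = Mul(Add(Mul(-7, 219), 35505), Add(Mul(-5, -70), Rational(462, 17))) = Mul(Add(-1533, 35505), Add(350, Rational(462, 17))) = Mul(33972, Rational(6412, 17)) = Rational(217828464, 17)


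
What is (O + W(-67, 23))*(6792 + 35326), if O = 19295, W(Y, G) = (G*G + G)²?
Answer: 13646189882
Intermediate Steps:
W(Y, G) = (G + G²)² (W(Y, G) = (G² + G)² = (G + G²)²)
(O + W(-67, 23))*(6792 + 35326) = (19295 + 23²*(1 + 23)²)*(6792 + 35326) = (19295 + 529*24²)*42118 = (19295 + 529*576)*42118 = (19295 + 304704)*42118 = 323999*42118 = 13646189882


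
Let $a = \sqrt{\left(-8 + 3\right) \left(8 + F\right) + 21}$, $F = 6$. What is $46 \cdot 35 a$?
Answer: $11270 i \approx 11270.0 i$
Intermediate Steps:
$a = 7 i$ ($a = \sqrt{\left(-8 + 3\right) \left(8 + 6\right) + 21} = \sqrt{\left(-5\right) 14 + 21} = \sqrt{-70 + 21} = \sqrt{-49} = 7 i \approx 7.0 i$)
$46 \cdot 35 a = 46 \cdot 35 \cdot 7 i = 1610 \cdot 7 i = 11270 i$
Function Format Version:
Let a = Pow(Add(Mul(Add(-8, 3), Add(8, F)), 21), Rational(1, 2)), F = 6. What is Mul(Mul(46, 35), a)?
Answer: Mul(11270, I) ≈ Mul(11270., I)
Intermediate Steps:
a = Mul(7, I) (a = Pow(Add(Mul(Add(-8, 3), Add(8, 6)), 21), Rational(1, 2)) = Pow(Add(Mul(-5, 14), 21), Rational(1, 2)) = Pow(Add(-70, 21), Rational(1, 2)) = Pow(-49, Rational(1, 2)) = Mul(7, I) ≈ Mul(7.0000, I))
Mul(Mul(46, 35), a) = Mul(Mul(46, 35), Mul(7, I)) = Mul(1610, Mul(7, I)) = Mul(11270, I)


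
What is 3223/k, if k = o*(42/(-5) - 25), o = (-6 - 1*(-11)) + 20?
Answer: -3223/835 ≈ -3.8599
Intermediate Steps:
o = 25 (o = (-6 + 11) + 20 = 5 + 20 = 25)
k = -835 (k = 25*(42/(-5) - 25) = 25*(42*(-1/5) - 25) = 25*(-42/5 - 25) = 25*(-167/5) = -835)
3223/k = 3223/(-835) = 3223*(-1/835) = -3223/835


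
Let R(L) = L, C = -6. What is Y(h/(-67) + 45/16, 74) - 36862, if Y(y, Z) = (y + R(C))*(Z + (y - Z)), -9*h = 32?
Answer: -3432094942175/93083904 ≈ -36871.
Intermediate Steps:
h = -32/9 (h = -⅑*32 = -32/9 ≈ -3.5556)
Y(y, Z) = y*(-6 + y) (Y(y, Z) = (y - 6)*(Z + (y - Z)) = (-6 + y)*y = y*(-6 + y))
Y(h/(-67) + 45/16, 74) - 36862 = (-32/9/(-67) + 45/16)*(-6 + (-32/9/(-67) + 45/16)) - 36862 = (-32/9*(-1/67) + 45*(1/16))*(-6 + (-32/9*(-1/67) + 45*(1/16))) - 36862 = (32/603 + 45/16)*(-6 + (32/603 + 45/16)) - 36862 = 27647*(-6 + 27647/9648)/9648 - 36862 = (27647/9648)*(-30241/9648) - 36862 = -836072927/93083904 - 36862 = -3432094942175/93083904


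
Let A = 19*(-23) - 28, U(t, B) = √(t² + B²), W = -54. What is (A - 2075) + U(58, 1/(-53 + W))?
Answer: -2540 + √38514437/107 ≈ -2482.0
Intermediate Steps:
U(t, B) = √(B² + t²)
A = -465 (A = -437 - 28 = -465)
(A - 2075) + U(58, 1/(-53 + W)) = (-465 - 2075) + √((1/(-53 - 54))² + 58²) = -2540 + √((1/(-107))² + 3364) = -2540 + √((-1/107)² + 3364) = -2540 + √(1/11449 + 3364) = -2540 + √(38514437/11449) = -2540 + √38514437/107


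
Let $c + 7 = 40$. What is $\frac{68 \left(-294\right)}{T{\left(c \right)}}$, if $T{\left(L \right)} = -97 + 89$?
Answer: $2499$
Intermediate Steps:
$c = 33$ ($c = -7 + 40 = 33$)
$T{\left(L \right)} = -8$
$\frac{68 \left(-294\right)}{T{\left(c \right)}} = \frac{68 \left(-294\right)}{-8} = \left(-19992\right) \left(- \frac{1}{8}\right) = 2499$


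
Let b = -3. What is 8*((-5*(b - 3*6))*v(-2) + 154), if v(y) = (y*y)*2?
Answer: 7952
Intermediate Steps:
v(y) = 2*y**2 (v(y) = y**2*2 = 2*y**2)
8*((-5*(b - 3*6))*v(-2) + 154) = 8*((-5*(-3 - 3*6))*(2*(-2)**2) + 154) = 8*((-5*(-3 - 18))*(2*4) + 154) = 8*(-5*(-21)*8 + 154) = 8*(105*8 + 154) = 8*(840 + 154) = 8*994 = 7952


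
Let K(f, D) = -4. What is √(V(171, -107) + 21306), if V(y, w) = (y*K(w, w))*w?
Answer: √94494 ≈ 307.40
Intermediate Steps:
V(y, w) = -4*w*y (V(y, w) = (y*(-4))*w = (-4*y)*w = -4*w*y)
√(V(171, -107) + 21306) = √(-4*(-107)*171 + 21306) = √(73188 + 21306) = √94494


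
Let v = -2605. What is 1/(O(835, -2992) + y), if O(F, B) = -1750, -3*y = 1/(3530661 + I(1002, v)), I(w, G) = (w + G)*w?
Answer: -5773365/10103388751 ≈ -0.00057143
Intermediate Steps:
I(w, G) = w*(G + w) (I(w, G) = (G + w)*w = w*(G + w))
y = -1/5773365 (y = -1/(3*(3530661 + 1002*(-2605 + 1002))) = -1/(3*(3530661 + 1002*(-1603))) = -1/(3*(3530661 - 1606206)) = -⅓/1924455 = -⅓*1/1924455 = -1/5773365 ≈ -1.7321e-7)
1/(O(835, -2992) + y) = 1/(-1750 - 1/5773365) = 1/(-10103388751/5773365) = -5773365/10103388751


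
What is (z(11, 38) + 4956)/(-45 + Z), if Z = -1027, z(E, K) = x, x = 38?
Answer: -2497/536 ≈ -4.6586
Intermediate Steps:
z(E, K) = 38
(z(11, 38) + 4956)/(-45 + Z) = (38 + 4956)/(-45 - 1027) = 4994/(-1072) = 4994*(-1/1072) = -2497/536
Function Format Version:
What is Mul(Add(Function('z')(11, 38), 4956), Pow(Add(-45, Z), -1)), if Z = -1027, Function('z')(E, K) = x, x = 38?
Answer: Rational(-2497, 536) ≈ -4.6586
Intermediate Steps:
Function('z')(E, K) = 38
Mul(Add(Function('z')(11, 38), 4956), Pow(Add(-45, Z), -1)) = Mul(Add(38, 4956), Pow(Add(-45, -1027), -1)) = Mul(4994, Pow(-1072, -1)) = Mul(4994, Rational(-1, 1072)) = Rational(-2497, 536)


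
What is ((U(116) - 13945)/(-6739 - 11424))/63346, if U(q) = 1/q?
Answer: 1617619/133464194168 ≈ 1.2120e-5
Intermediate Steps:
((U(116) - 13945)/(-6739 - 11424))/63346 = ((1/116 - 13945)/(-6739 - 11424))/63346 = ((1/116 - 13945)/(-18163))*(1/63346) = -1617619/116*(-1/18163)*(1/63346) = (1617619/2106908)*(1/63346) = 1617619/133464194168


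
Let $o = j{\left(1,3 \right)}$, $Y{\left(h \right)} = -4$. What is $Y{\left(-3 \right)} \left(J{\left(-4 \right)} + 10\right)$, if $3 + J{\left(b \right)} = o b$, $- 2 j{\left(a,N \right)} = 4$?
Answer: $-60$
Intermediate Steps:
$j{\left(a,N \right)} = -2$ ($j{\left(a,N \right)} = \left(- \frac{1}{2}\right) 4 = -2$)
$o = -2$
$J{\left(b \right)} = -3 - 2 b$
$Y{\left(-3 \right)} \left(J{\left(-4 \right)} + 10\right) = - 4 \left(\left(-3 - -8\right) + 10\right) = - 4 \left(\left(-3 + 8\right) + 10\right) = - 4 \left(5 + 10\right) = \left(-4\right) 15 = -60$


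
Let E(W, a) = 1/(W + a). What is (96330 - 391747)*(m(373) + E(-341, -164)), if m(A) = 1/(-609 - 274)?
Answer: 410038796/445915 ≈ 919.54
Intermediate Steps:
m(A) = -1/883 (m(A) = 1/(-883) = -1/883)
(96330 - 391747)*(m(373) + E(-341, -164)) = (96330 - 391747)*(-1/883 + 1/(-341 - 164)) = -295417*(-1/883 + 1/(-505)) = -295417*(-1/883 - 1/505) = -295417*(-1388/445915) = 410038796/445915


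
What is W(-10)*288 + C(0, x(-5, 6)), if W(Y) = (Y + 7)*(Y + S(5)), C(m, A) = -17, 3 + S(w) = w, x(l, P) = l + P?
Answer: 6895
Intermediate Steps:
x(l, P) = P + l
S(w) = -3 + w
W(Y) = (2 + Y)*(7 + Y) (W(Y) = (Y + 7)*(Y + (-3 + 5)) = (7 + Y)*(Y + 2) = (7 + Y)*(2 + Y) = (2 + Y)*(7 + Y))
W(-10)*288 + C(0, x(-5, 6)) = (14 + (-10)² + 9*(-10))*288 - 17 = (14 + 100 - 90)*288 - 17 = 24*288 - 17 = 6912 - 17 = 6895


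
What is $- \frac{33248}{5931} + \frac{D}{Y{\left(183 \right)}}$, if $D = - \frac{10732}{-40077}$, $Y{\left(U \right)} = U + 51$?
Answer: $- \frac{17318705054}{3090056931} \approx -5.6047$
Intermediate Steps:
$Y{\left(U \right)} = 51 + U$
$D = \frac{10732}{40077}$ ($D = \left(-10732\right) \left(- \frac{1}{40077}\right) = \frac{10732}{40077} \approx 0.26778$)
$- \frac{33248}{5931} + \frac{D}{Y{\left(183 \right)}} = - \frac{33248}{5931} + \frac{10732}{40077 \left(51 + 183\right)} = \left(-33248\right) \frac{1}{5931} + \frac{10732}{40077 \cdot 234} = - \frac{33248}{5931} + \frac{10732}{40077} \cdot \frac{1}{234} = - \frac{33248}{5931} + \frac{5366}{4689009} = - \frac{17318705054}{3090056931}$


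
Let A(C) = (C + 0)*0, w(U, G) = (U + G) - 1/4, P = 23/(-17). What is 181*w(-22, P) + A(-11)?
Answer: -290505/68 ≈ -4272.1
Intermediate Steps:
P = -23/17 (P = 23*(-1/17) = -23/17 ≈ -1.3529)
w(U, G) = -¼ + G + U (w(U, G) = (G + U) - 1*¼ = (G + U) - ¼ = -¼ + G + U)
A(C) = 0 (A(C) = C*0 = 0)
181*w(-22, P) + A(-11) = 181*(-¼ - 23/17 - 22) + 0 = 181*(-1605/68) + 0 = -290505/68 + 0 = -290505/68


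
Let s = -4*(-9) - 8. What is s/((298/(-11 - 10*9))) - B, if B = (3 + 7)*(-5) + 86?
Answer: -6778/149 ≈ -45.490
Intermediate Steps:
s = 28 (s = 36 - 8 = 28)
B = 36 (B = 10*(-5) + 86 = -50 + 86 = 36)
s/((298/(-11 - 10*9))) - B = 28/((298/(-11 - 10*9))) - 1*36 = 28/((298/(-11 - 90))) - 36 = 28/((298/(-101))) - 36 = 28/((298*(-1/101))) - 36 = 28/(-298/101) - 36 = 28*(-101/298) - 36 = -1414/149 - 36 = -6778/149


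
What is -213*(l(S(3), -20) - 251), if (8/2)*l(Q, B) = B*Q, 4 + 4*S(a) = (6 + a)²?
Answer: 295857/4 ≈ 73964.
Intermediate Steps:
S(a) = -1 + (6 + a)²/4
l(Q, B) = B*Q/4 (l(Q, B) = (B*Q)/4 = B*Q/4)
-213*(l(S(3), -20) - 251) = -213*((¼)*(-20)*(-1 + (6 + 3)²/4) - 251) = -213*((¼)*(-20)*(-1 + (¼)*9²) - 251) = -213*((¼)*(-20)*(-1 + (¼)*81) - 251) = -213*((¼)*(-20)*(-1 + 81/4) - 251) = -213*((¼)*(-20)*(77/4) - 251) = -213*(-385/4 - 251) = -213*(-1389/4) = 295857/4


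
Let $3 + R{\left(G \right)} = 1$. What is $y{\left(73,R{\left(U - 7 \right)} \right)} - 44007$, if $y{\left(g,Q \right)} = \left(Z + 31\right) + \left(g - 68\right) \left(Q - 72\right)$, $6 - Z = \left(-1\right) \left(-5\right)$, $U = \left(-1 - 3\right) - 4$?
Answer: $-44345$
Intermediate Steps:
$U = -8$ ($U = -4 - 4 = -8$)
$R{\left(G \right)} = -2$ ($R{\left(G \right)} = -3 + 1 = -2$)
$Z = 1$ ($Z = 6 - \left(-1\right) \left(-5\right) = 6 - 5 = 1$)
$y{\left(g,Q \right)} = 32 + \left(-72 + Q\right) \left(-68 + g\right)$ ($y{\left(g,Q \right)} = \left(1 + 31\right) + \left(g - 68\right) \left(Q - 72\right) = 32 + \left(-68 + g\right) \left(-72 + Q\right) = 32 + \left(-72 + Q\right) \left(-68 + g\right)$)
$y{\left(73,R{\left(U - 7 \right)} \right)} - 44007 = \left(4928 - 5256 - -136 - 146\right) - 44007 = \left(4928 - 5256 + 136 - 146\right) - 44007 = -338 - 44007 = -44345$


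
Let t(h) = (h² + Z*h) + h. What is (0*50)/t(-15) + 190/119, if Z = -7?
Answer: 190/119 ≈ 1.5966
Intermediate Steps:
t(h) = h² - 6*h (t(h) = (h² - 7*h) + h = h² - 6*h)
(0*50)/t(-15) + 190/119 = (0*50)/((-15*(-6 - 15))) + 190/119 = 0/((-15*(-21))) + 190*(1/119) = 0/315 + 190/119 = 0*(1/315) + 190/119 = 0 + 190/119 = 190/119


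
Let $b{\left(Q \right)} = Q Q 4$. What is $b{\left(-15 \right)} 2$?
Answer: $1800$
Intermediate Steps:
$b{\left(Q \right)} = 4 Q^{2}$ ($b{\left(Q \right)} = Q^{2} \cdot 4 = 4 Q^{2}$)
$b{\left(-15 \right)} 2 = 4 \left(-15\right)^{2} \cdot 2 = 4 \cdot 225 \cdot 2 = 900 \cdot 2 = 1800$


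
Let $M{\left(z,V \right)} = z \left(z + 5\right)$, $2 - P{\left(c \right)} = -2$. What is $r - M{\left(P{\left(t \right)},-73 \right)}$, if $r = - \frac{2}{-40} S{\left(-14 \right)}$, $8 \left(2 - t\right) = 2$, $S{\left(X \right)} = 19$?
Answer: $- \frac{701}{20} \approx -35.05$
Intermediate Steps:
$t = \frac{7}{4}$ ($t = 2 - \frac{1}{4} = \frac{7}{4} \approx 1.75$)
$P{\left(c \right)} = 4$ ($P{\left(c \right)} = 2 - -2 = 2 + 2 = 4$)
$M{\left(z,V \right)} = z \left(5 + z\right)$
$r = \frac{19}{20}$ ($r = - \frac{2}{-40} \cdot 19 = \left(-2\right) \left(- \frac{1}{40}\right) 19 = \frac{1}{20} \cdot 19 = \frac{19}{20} \approx 0.95$)
$r - M{\left(P{\left(t \right)},-73 \right)} = \frac{19}{20} - 4 \left(5 + 4\right) = \frac{19}{20} - 4 \cdot 9 = \frac{19}{20} - 36 = - \frac{701}{20}$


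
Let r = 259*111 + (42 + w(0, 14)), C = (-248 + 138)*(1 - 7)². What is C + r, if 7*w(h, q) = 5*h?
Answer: 24831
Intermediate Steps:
w(h, q) = 5*h/7 (w(h, q) = (5*h)/7 = 5*h/7)
C = -3960 (C = -110*(-6)² = -110*36 = -3960)
r = 28791 (r = 259*111 + (42 + (5/7)*0) = 28749 + (42 + 0) = 28749 + 42 = 28791)
C + r = -3960 + 28791 = 24831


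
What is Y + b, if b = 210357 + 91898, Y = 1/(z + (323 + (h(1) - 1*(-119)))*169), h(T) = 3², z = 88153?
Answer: 49682258861/164372 ≈ 3.0226e+5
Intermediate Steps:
h(T) = 9
Y = 1/164372 (Y = 1/(88153 + (323 + (9 - 1*(-119)))*169) = 1/(88153 + (323 + (9 + 119))*169) = 1/(88153 + (323 + 128)*169) = 1/(88153 + 451*169) = 1/(88153 + 76219) = 1/164372 ≈ 6.0838e-6)
b = 302255
Y + b = 1/164372 + 302255 = 49682258861/164372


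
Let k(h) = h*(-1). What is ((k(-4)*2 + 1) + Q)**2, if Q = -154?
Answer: 21025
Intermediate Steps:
k(h) = -h
((k(-4)*2 + 1) + Q)**2 = ((-1*(-4)*2 + 1) - 154)**2 = ((4*2 + 1) - 154)**2 = ((8 + 1) - 154)**2 = (9 - 154)**2 = (-145)**2 = 21025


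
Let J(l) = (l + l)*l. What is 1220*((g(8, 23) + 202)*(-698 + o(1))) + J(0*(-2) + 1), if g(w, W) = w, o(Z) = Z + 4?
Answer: -177546598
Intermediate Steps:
o(Z) = 4 + Z
J(l) = 2*l² (J(l) = (2*l)*l = 2*l²)
1220*((g(8, 23) + 202)*(-698 + o(1))) + J(0*(-2) + 1) = 1220*((8 + 202)*(-698 + (4 + 1))) + 2*(0*(-2) + 1)² = 1220*(210*(-698 + 5)) + 2*(0 + 1)² = 1220*(210*(-693)) + 2*1² = 1220*(-145530) + 2*1 = -177546600 + 2 = -177546598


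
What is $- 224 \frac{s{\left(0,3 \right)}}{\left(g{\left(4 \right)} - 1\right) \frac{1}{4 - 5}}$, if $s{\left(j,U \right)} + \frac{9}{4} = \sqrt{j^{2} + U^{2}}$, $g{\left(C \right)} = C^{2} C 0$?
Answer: $-168$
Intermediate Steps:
$g{\left(C \right)} = 0$ ($g{\left(C \right)} = C^{3} \cdot 0 = 0$)
$s{\left(j,U \right)} = - \frac{9}{4} + \sqrt{U^{2} + j^{2}}$ ($s{\left(j,U \right)} = - \frac{9}{4} + \sqrt{j^{2} + U^{2}} = - \frac{9}{4} + \sqrt{U^{2} + j^{2}}$)
$- 224 \frac{s{\left(0,3 \right)}}{\left(g{\left(4 \right)} - 1\right) \frac{1}{4 - 5}} = - 224 \frac{- \frac{9}{4} + \sqrt{3^{2} + 0^{2}}}{\left(0 - 1\right) \frac{1}{4 - 5}} = - 224 \frac{- \frac{9}{4} + \sqrt{9 + 0}}{\left(-1\right) \frac{1}{-1}} = - 224 \frac{- \frac{9}{4} + \sqrt{9}}{\left(-1\right) \left(-1\right)} = - 224 \frac{- \frac{9}{4} + 3}{1} = - 224 \cdot \frac{3}{4} \cdot 1 = \left(-224\right) \frac{3}{4} = -168$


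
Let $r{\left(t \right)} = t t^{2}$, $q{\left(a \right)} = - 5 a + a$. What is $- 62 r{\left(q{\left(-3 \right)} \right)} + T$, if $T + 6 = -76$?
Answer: $-107218$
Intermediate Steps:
$T = -82$ ($T = -6 - 76 = -82$)
$q{\left(a \right)} = - 4 a$
$r{\left(t \right)} = t^{3}$
$- 62 r{\left(q{\left(-3 \right)} \right)} + T = - 62 \left(\left(-4\right) \left(-3\right)\right)^{3} - 82 = - 62 \cdot 12^{3} - 82 = \left(-62\right) 1728 - 82 = -107136 - 82 = -107218$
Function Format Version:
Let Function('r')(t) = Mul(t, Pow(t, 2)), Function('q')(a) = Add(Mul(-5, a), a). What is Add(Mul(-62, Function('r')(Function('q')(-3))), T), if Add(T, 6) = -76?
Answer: -107218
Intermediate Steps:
T = -82 (T = Add(-6, -76) = -82)
Function('q')(a) = Mul(-4, a)
Function('r')(t) = Pow(t, 3)
Add(Mul(-62, Function('r')(Function('q')(-3))), T) = Add(Mul(-62, Pow(Mul(-4, -3), 3)), -82) = Add(Mul(-62, Pow(12, 3)), -82) = Add(Mul(-62, 1728), -82) = Add(-107136, -82) = -107218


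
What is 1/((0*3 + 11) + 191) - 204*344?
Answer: -14175551/202 ≈ -70176.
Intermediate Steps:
1/((0*3 + 11) + 191) - 204*344 = 1/((0 + 11) + 191) - 70176 = 1/(11 + 191) - 70176 = 1/202 - 70176 = -14175551/202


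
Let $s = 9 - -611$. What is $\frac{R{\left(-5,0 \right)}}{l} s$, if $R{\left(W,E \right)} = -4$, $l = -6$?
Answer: $\frac{1240}{3} \approx 413.33$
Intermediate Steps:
$s = 620$ ($s = 9 + 611 = 620$)
$\frac{R{\left(-5,0 \right)}}{l} s = - \frac{4}{-6} \cdot 620 = \left(-4\right) \left(- \frac{1}{6}\right) 620 = \frac{2}{3} \cdot 620 = \frac{1240}{3}$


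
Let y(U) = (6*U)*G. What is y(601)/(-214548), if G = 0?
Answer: 0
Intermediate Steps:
y(U) = 0 (y(U) = (6*U)*0 = 0)
y(601)/(-214548) = 0/(-214548) = 0*(-1/214548) = 0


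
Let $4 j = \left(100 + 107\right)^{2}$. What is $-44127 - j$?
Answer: $- \frac{219357}{4} \approx -54839.0$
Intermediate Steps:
$j = \frac{42849}{4}$ ($j = \frac{\left(100 + 107\right)^{2}}{4} = \frac{207^{2}}{4} = \frac{1}{4} \cdot 42849 = \frac{42849}{4} \approx 10712.0$)
$-44127 - j = -44127 - \frac{42849}{4} = - \frac{219357}{4}$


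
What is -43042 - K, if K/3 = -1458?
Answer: -38668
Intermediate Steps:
K = -4374 (K = 3*(-1458) = -4374)
-43042 - K = -43042 - 1*(-4374) = -43042 + 4374 = -38668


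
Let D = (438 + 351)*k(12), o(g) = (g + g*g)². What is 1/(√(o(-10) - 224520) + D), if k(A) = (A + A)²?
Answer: 37872/17211478643 - I*√54105/103268871858 ≈ 2.2004e-6 - 2.2524e-9*I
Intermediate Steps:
o(g) = (g + g²)²
k(A) = 4*A² (k(A) = (2*A)² = 4*A²)
D = 454464 (D = (438 + 351)*(4*12²) = 789*(4*144) = 789*576 = 454464)
1/(√(o(-10) - 224520) + D) = 1/(√((-10)²*(1 - 10)² - 224520) + 454464) = 1/(√(100*(-9)² - 224520) + 454464) = 1/(√(100*81 - 224520) + 454464) = 1/(√(8100 - 224520) + 454464) = 1/(√(-216420) + 454464) = 1/(2*I*√54105 + 454464) = 1/(454464 + 2*I*√54105)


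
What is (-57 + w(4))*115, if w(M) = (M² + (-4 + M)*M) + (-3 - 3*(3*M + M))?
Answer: -10580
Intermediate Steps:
w(M) = -3 + M² - 12*M + M*(-4 + M) (w(M) = (M² + M*(-4 + M)) + (-3 - 12*M) = -3 + M² - 12*M + M*(-4 + M))
(-57 + w(4))*115 = (-57 + (-3 - 16*4 + 2*4²))*115 = (-57 + (-3 - 64 + 2*16))*115 = (-57 + (-3 - 64 + 32))*115 = (-57 - 35)*115 = -92*115 = -10580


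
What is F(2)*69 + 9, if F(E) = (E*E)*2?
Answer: 561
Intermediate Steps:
F(E) = 2*E² (F(E) = E²*2 = 2*E²)
F(2)*69 + 9 = (2*2²)*69 + 9 = (2*4)*69 + 9 = 8*69 + 9 = 552 + 9 = 561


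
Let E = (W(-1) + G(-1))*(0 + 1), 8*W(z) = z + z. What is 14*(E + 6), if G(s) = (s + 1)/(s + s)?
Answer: 161/2 ≈ 80.500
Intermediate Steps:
W(z) = z/4 (W(z) = (z + z)/8 = (2*z)/8 = z/4)
G(s) = (1 + s)/(2*s) (G(s) = (1 + s)/((2*s)) = (1 + s)*(1/(2*s)) = (1 + s)/(2*s))
E = -1/4 (E = ((1/4)*(-1) + (1/2)*(1 - 1)/(-1))*(0 + 1) = (-1/4 + (1/2)*(-1)*0)*1 = (-1/4 + 0)*1 = -1/4*1 = -1/4 ≈ -0.25000)
14*(E + 6) = 14*(-1/4 + 6) = 14*(23/4) = 161/2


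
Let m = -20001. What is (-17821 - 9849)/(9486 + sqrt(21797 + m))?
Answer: -13123881/4499120 + 2767*sqrt(449)/4499120 ≈ -2.9040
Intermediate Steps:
(-17821 - 9849)/(9486 + sqrt(21797 + m)) = (-17821 - 9849)/(9486 + sqrt(21797 - 20001)) = -27670/(9486 + sqrt(1796)) = -27670/(9486 + 2*sqrt(449))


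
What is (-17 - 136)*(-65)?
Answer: 9945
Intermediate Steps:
(-17 - 136)*(-65) = -153*(-65) = 9945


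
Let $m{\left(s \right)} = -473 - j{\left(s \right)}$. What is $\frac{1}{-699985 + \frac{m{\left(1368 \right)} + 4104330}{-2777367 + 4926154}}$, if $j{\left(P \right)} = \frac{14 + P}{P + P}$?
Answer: $- \frac{2939540616}{2057628724015075} \approx -1.4286 \cdot 10^{-6}$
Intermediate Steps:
$j{\left(P \right)} = \frac{14 + P}{2 P}$
$m{\left(s \right)} = -473 - \frac{14 + s}{2 s}$
$\frac{1}{-699985 + \frac{m{\left(1368 \right)} + 4104330}{-2777367 + 4926154}} = \frac{1}{-699985 + \frac{\left(- \frac{947}{2} - \frac{7}{1368}\right) + 4104330}{-2777367 + 4926154}} = \frac{1}{-699985 + \frac{\left(- \frac{947}{2} - \frac{7}{1368}\right) + 4104330}{2148787}} = \frac{1}{-699985 + \left(\left(- \frac{947}{2} - \frac{7}{1368}\right) + 4104330\right) \frac{1}{2148787}} = \frac{1}{-699985 + \left(- \frac{647755}{1368} + 4104330\right) \frac{1}{2148787}} = \frac{1}{-699985 + \frac{5614075685}{1368} \cdot \frac{1}{2148787}} = \frac{1}{-699985 + \frac{5614075685}{2939540616}} = \frac{1}{- \frac{2057628724015075}{2939540616}} = - \frac{2939540616}{2057628724015075}$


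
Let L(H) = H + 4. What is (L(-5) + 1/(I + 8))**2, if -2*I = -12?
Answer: 169/196 ≈ 0.86224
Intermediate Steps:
I = 6 (I = -1/2*(-12) = 6)
L(H) = 4 + H
(L(-5) + 1/(I + 8))**2 = ((4 - 5) + 1/(6 + 8))**2 = (-1 + 1/14)**2 = (-13/14)**2 = 169/196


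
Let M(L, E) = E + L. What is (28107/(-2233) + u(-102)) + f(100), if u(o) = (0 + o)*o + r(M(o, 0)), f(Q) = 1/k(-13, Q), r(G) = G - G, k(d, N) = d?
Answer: 301650092/29029 ≈ 10391.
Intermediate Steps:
r(G) = 0
f(Q) = -1/13 (f(Q) = 1/(-13) = -1/13)
u(o) = o**2 (u(o) = (0 + o)*o + 0 = o*o + 0 = o**2 + 0 = o**2)
(28107/(-2233) + u(-102)) + f(100) = (28107/(-2233) + (-102)**2) - 1/13 = (28107*(-1/2233) + 10404) - 1/13 = (-28107/2233 + 10404) - 1/13 = 23204025/2233 - 1/13 = 301650092/29029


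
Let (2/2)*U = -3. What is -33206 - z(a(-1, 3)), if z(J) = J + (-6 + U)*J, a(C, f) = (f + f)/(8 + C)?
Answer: -232394/7 ≈ -33199.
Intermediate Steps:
U = -3
a(C, f) = 2*f/(8 + C) (a(C, f) = (2*f)/(8 + C) = 2*f/(8 + C))
z(J) = -8*J (z(J) = J + (-6 - 3)*J = J - 9*J = -8*J)
-33206 - z(a(-1, 3)) = -33206 - (-8)*2*3/(8 - 1) = -33206 - (-8)*2*3/7 = -33206 - (-8)*2*3*(⅐) = -33206 - (-8)*6/7 = -33206 - 1*(-48/7) = -33206 + 48/7 = -232394/7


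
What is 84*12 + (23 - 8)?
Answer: 1023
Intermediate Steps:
84*12 + (23 - 8) = 1008 + 15 = 1023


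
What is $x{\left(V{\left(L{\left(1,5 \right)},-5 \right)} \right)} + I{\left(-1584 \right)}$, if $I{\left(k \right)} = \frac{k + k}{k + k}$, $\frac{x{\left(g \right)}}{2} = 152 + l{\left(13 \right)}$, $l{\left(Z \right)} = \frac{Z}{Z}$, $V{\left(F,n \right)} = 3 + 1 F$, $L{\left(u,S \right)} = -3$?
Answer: $307$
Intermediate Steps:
$V{\left(F,n \right)} = 3 + F$
$l{\left(Z \right)} = 1$
$x{\left(g \right)} = 306$ ($x{\left(g \right)} = 2 \left(152 + 1\right) = 2 \cdot 153 = 306$)
$I{\left(k \right)} = 1$ ($I{\left(k \right)} = \frac{2 k}{2 k} = 2 k \frac{1}{2 k} = 1$)
$x{\left(V{\left(L{\left(1,5 \right)},-5 \right)} \right)} + I{\left(-1584 \right)} = 306 + 1 = 307$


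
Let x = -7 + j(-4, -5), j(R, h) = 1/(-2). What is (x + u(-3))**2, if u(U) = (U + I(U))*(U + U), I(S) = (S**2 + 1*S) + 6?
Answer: 15129/4 ≈ 3782.3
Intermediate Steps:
j(R, h) = -1/2
I(S) = 6 + S + S**2 (I(S) = (S**2 + S) + 6 = (S + S**2) + 6 = 6 + S + S**2)
u(U) = 2*U*(6 + U**2 + 2*U) (u(U) = (U + (6 + U + U**2))*(U + U) = (6 + U**2 + 2*U)*(2*U) = 2*U*(6 + U**2 + 2*U))
x = -15/2 (x = -7 - 1/2 = -15/2 ≈ -7.5000)
(x + u(-3))**2 = (-15/2 + 2*(-3)*(6 + (-3)**2 + 2*(-3)))**2 = (-15/2 + 2*(-3)*(6 + 9 - 6))**2 = (-15/2 + 2*(-3)*9)**2 = (-15/2 - 54)**2 = (-123/2)**2 = 15129/4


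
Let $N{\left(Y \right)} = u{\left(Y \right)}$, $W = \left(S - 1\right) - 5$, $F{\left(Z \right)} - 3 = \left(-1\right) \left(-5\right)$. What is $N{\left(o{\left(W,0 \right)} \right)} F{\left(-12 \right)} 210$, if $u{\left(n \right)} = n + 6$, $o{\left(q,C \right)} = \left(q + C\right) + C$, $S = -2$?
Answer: $-3360$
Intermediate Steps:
$F{\left(Z \right)} = 8$ ($F{\left(Z \right)} = 3 - -5 = 3 + 5 = 8$)
$W = -8$ ($W = \left(-2 - 1\right) - 5 = -3 - 5 = -8$)
$o{\left(q,C \right)} = q + 2 C$ ($o{\left(q,C \right)} = \left(C + q\right) + C = q + 2 C$)
$u{\left(n \right)} = 6 + n$
$N{\left(Y \right)} = 6 + Y$
$N{\left(o{\left(W,0 \right)} \right)} F{\left(-12 \right)} 210 = \left(6 + \left(-8 + 2 \cdot 0\right)\right) 8 \cdot 210 = \left(6 + \left(-8 + 0\right)\right) 8 \cdot 210 = \left(6 - 8\right) 8 \cdot 210 = \left(-2\right) 8 \cdot 210 = \left(-16\right) 210 = -3360$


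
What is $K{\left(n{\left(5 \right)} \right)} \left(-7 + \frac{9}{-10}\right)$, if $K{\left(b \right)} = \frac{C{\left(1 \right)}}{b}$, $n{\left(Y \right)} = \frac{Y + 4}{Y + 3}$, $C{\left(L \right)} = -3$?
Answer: $\frac{316}{15} \approx 21.067$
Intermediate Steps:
$n{\left(Y \right)} = \frac{4 + Y}{3 + Y}$
$K{\left(b \right)} = - \frac{3}{b}$
$K{\left(n{\left(5 \right)} \right)} \left(-7 + \frac{9}{-10}\right) = - \frac{3}{\frac{1}{3 + 5} \left(4 + 5\right)} \left(-7 + \frac{9}{-10}\right) = - \frac{3}{\frac{1}{8} \cdot 9} \left(-7 + 9 \left(- \frac{1}{10}\right)\right) = - \frac{3}{\frac{1}{8} \cdot 9} \left(-7 - \frac{9}{10}\right) = - \frac{3}{\frac{9}{8}} \left(- \frac{79}{10}\right) = \left(-3\right) \frac{8}{9} \left(- \frac{79}{10}\right) = \left(- \frac{8}{3}\right) \left(- \frac{79}{10}\right) = \frac{316}{15}$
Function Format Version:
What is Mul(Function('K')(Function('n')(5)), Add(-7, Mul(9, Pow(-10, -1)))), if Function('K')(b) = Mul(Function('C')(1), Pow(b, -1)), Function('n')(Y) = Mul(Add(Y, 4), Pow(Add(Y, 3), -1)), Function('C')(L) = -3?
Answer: Rational(316, 15) ≈ 21.067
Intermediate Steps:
Function('n')(Y) = Mul(Pow(Add(3, Y), -1), Add(4, Y)) (Function('n')(Y) = Mul(Add(4, Y), Pow(Add(3, Y), -1)) = Mul(Pow(Add(3, Y), -1), Add(4, Y)))
Function('K')(b) = Mul(-3, Pow(b, -1))
Mul(Function('K')(Function('n')(5)), Add(-7, Mul(9, Pow(-10, -1)))) = Mul(Mul(-3, Pow(Mul(Pow(Add(3, 5), -1), Add(4, 5)), -1)), Add(-7, Mul(9, Pow(-10, -1)))) = Mul(Mul(-3, Pow(Mul(Pow(8, -1), 9), -1)), Add(-7, Mul(9, Rational(-1, 10)))) = Mul(Mul(-3, Pow(Mul(Rational(1, 8), 9), -1)), Add(-7, Rational(-9, 10))) = Mul(Mul(-3, Pow(Rational(9, 8), -1)), Rational(-79, 10)) = Mul(Mul(-3, Rational(8, 9)), Rational(-79, 10)) = Mul(Rational(-8, 3), Rational(-79, 10)) = Rational(316, 15)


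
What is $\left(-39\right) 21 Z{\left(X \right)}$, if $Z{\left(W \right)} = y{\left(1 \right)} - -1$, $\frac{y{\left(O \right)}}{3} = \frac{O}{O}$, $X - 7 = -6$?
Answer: $-3276$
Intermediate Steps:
$X = 1$ ($X = 7 - 6 = 1$)
$y{\left(O \right)} = 3$ ($y{\left(O \right)} = 3 \frac{O}{O} = 3 \cdot 1 = 3$)
$Z{\left(W \right)} = 4$ ($Z{\left(W \right)} = 3 - -1 = 3 + 1 = 4$)
$\left(-39\right) 21 Z{\left(X \right)} = \left(-39\right) 21 \cdot 4 = \left(-819\right) 4 = -3276$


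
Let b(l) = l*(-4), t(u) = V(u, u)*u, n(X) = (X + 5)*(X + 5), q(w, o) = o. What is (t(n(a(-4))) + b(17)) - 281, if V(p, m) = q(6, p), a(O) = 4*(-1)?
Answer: -348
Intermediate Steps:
a(O) = -4
V(p, m) = p
n(X) = (5 + X)² (n(X) = (5 + X)*(5 + X) = (5 + X)²)
t(u) = u² (t(u) = u*u = u²)
b(l) = -4*l
(t(n(a(-4))) + b(17)) - 281 = (((5 - 4)²)² - 4*17) - 281 = ((1²)² - 68) - 281 = (1² - 68) - 281 = (1 - 68) - 281 = -67 - 281 = -348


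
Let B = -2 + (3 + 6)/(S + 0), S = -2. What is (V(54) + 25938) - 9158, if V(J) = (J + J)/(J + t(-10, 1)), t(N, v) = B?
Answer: 1594316/95 ≈ 16782.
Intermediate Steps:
B = -13/2 (B = -2 + (3 + 6)/(-2 + 0) = -2 + 9/(-2) = -2 + 9*(-½) = -2 - 9/2 = -13/2 ≈ -6.5000)
t(N, v) = -13/2
V(J) = 2*J/(-13/2 + J) (V(J) = (J + J)/(J - 13/2) = (2*J)/(-13/2 + J) = 2*J/(-13/2 + J))
(V(54) + 25938) - 9158 = (4*54/(-13 + 2*54) + 25938) - 9158 = (4*54/(-13 + 108) + 25938) - 9158 = (4*54/95 + 25938) - 9158 = (4*54*(1/95) + 25938) - 9158 = (216/95 + 25938) - 9158 = 2464326/95 - 9158 = 1594316/95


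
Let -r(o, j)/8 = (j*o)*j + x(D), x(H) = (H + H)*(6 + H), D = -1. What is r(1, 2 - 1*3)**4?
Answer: 26873856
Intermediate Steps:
x(H) = 2*H*(6 + H) (x(H) = (2*H)*(6 + H) = 2*H*(6 + H))
r(o, j) = 80 - 8*o*j**2 (r(o, j) = -8*((j*o)*j + 2*(-1)*(6 - 1)) = -8*(o*j**2 + 2*(-1)*5) = -8*(o*j**2 - 10) = -8*(-10 + o*j**2) = 80 - 8*o*j**2)
r(1, 2 - 1*3)**4 = (80 - 8*1*(2 - 1*3)**2)**4 = (80 - 8*1*(2 - 3)**2)**4 = (80 - 8*1*(-1)**2)**4 = (80 - 8*1*1)**4 = (80 - 8)**4 = 72**4 = 26873856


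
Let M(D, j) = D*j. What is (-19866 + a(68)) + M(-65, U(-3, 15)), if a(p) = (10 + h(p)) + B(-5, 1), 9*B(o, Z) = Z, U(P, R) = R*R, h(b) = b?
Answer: -309716/9 ≈ -34413.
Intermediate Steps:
U(P, R) = R²
B(o, Z) = Z/9
a(p) = 91/9 + p (a(p) = (10 + p) + (⅑)*1 = (10 + p) + ⅑ = 91/9 + p)
(-19866 + a(68)) + M(-65, U(-3, 15)) = (-19866 + (91/9 + 68)) - 65*15² = (-19866 + 703/9) - 65*225 = -178091/9 - 14625 = -309716/9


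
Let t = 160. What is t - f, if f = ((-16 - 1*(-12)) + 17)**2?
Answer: -9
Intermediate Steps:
f = 169 (f = ((-16 + 12) + 17)**2 = (-4 + 17)**2 = 13**2 = 169)
t - f = 160 - 1*169 = 160 - 169 = -9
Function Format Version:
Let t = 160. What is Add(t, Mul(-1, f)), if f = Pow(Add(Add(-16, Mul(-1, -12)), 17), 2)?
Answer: -9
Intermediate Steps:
f = 169 (f = Pow(Add(Add(-16, 12), 17), 2) = Pow(Add(-4, 17), 2) = Pow(13, 2) = 169)
Add(t, Mul(-1, f)) = Add(160, Mul(-1, 169)) = Add(160, -169) = -9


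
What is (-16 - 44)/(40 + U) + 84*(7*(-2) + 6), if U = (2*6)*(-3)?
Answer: -687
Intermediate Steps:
U = -36 (U = 12*(-3) = -36)
(-16 - 44)/(40 + U) + 84*(7*(-2) + 6) = (-16 - 44)/(40 - 36) + 84*(7*(-2) + 6) = -60/4 + 84*(-14 + 6) = -60*¼ + 84*(-8) = -15 - 672 = -687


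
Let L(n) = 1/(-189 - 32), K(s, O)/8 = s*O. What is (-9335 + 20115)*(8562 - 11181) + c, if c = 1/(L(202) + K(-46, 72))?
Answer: -165320580750161/5855617 ≈ -2.8233e+7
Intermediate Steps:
K(s, O) = 8*O*s (K(s, O) = 8*(s*O) = 8*(O*s) = 8*O*s)
L(n) = -1/221 (L(n) = 1/(-221) = -1/221)
c = -221/5855617 (c = 1/(-1/221 + 8*72*(-46)) = 1/(-1/221 - 26496) = 1/(-5855617/221) = -221/5855617 ≈ -3.7742e-5)
(-9335 + 20115)*(8562 - 11181) + c = (-9335 + 20115)*(8562 - 11181) - 221/5855617 = 10780*(-2619) - 221/5855617 = -28232820 - 221/5855617 = -165320580750161/5855617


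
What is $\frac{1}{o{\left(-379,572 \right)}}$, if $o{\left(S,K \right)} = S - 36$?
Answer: $- \frac{1}{415} \approx -0.0024096$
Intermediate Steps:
$o{\left(S,K \right)} = -36 + S$
$\frac{1}{o{\left(-379,572 \right)}} = \frac{1}{-36 - 379} = \frac{1}{-415} = - \frac{1}{415}$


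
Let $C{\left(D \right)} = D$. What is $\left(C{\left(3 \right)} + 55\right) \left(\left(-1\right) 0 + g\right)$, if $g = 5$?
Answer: $290$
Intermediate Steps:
$\left(C{\left(3 \right)} + 55\right) \left(\left(-1\right) 0 + g\right) = \left(3 + 55\right) \left(\left(-1\right) 0 + 5\right) = 58 \left(0 + 5\right) = 58 \cdot 5 = 290$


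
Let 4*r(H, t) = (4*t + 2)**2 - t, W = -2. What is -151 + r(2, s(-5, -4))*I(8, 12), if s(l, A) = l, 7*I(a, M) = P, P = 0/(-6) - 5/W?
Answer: -973/8 ≈ -121.63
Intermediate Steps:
P = 5/2 (P = 0/(-6) - 5/(-2) = 0*(-1/6) - 5*(-1/2) = 0 + 5/2 = 5/2 ≈ 2.5000)
I(a, M) = 5/14 (I(a, M) = (1/7)*(5/2) = 5/14)
r(H, t) = -t/4 + (2 + 4*t)**2/4 (r(H, t) = ((4*t + 2)**2 - t)/4 = ((2 + 4*t)**2 - t)/4 = -t/4 + (2 + 4*t)**2/4)
-151 + r(2, s(-5, -4))*I(8, 12) = -151 + ((1 + 2*(-5))**2 - 1/4*(-5))*(5/14) = -151 + ((1 - 10)**2 + 5/4)*(5/14) = -151 + ((-9)**2 + 5/4)*(5/14) = -151 + (81 + 5/4)*(5/14) = -151 + (329/4)*(5/14) = -151 + 235/8 = -973/8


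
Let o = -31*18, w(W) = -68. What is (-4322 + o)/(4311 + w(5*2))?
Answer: -4880/4243 ≈ -1.1501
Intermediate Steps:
o = -558
(-4322 + o)/(4311 + w(5*2)) = (-4322 - 558)/(4311 - 68) = -4880/4243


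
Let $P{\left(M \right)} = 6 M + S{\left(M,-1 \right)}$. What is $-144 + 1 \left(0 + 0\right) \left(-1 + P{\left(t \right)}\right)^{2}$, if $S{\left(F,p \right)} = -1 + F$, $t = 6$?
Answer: $-144$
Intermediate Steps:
$P{\left(M \right)} = -1 + 7 M$ ($P{\left(M \right)} = 6 M + \left(-1 + M\right) = -1 + 7 M$)
$-144 + 1 \left(0 + 0\right) \left(-1 + P{\left(t \right)}\right)^{2} = -144 + 1 \left(0 + 0\right) \left(-1 + \left(-1 + 7 \cdot 6\right)\right)^{2} = -144 + 1 \cdot 0 \left(-1 + \left(-1 + 42\right)\right)^{2} = -144 + 0 \left(-1 + 41\right)^{2} = -144 + 0 \cdot 40^{2} = -144 + 0 \cdot 1600 = -144 + 0 = -144$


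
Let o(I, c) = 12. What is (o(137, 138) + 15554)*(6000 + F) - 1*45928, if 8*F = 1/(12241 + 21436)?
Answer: 12575001506759/134708 ≈ 9.3350e+7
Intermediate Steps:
F = 1/269416 (F = 1/(8*(12241 + 21436)) = (1/8)/33677 = (1/8)*(1/33677) = 1/269416 ≈ 3.7117e-6)
(o(137, 138) + 15554)*(6000 + F) - 1*45928 = (12 + 15554)*(6000 + 1/269416) - 1*45928 = 15566*(1616496001/269416) - 45928 = 12581188375783/134708 - 45928 = 12575001506759/134708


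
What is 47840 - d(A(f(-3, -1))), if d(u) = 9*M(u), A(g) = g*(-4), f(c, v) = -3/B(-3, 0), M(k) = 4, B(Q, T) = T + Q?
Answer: 47804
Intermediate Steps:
B(Q, T) = Q + T
f(c, v) = 1 (f(c, v) = -3/(-3 + 0) = -3/(-3) = -3*(-1/3) = 1)
A(g) = -4*g
d(u) = 36 (d(u) = 9*4 = 36)
47840 - d(A(f(-3, -1))) = 47840 - 1*36 = 47840 - 36 = 47804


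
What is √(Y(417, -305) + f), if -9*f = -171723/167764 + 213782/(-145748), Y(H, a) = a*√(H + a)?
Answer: √(23264314027290345421 - 102571125019381129268880*√7)/9169225302 ≈ 56.811*I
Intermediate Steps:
f = 15223301813/55015351812 (f = -(-171723/167764 + 213782/(-145748))/9 = -(-171723*1/167764 + 213782*(-1/145748))/9 = -(-171723/167764 - 106891/72874)/9 = -⅑*(-15223301813/6112816868) = 15223301813/55015351812 ≈ 0.27671)
√(Y(417, -305) + f) = √(-305*√(417 - 305) + 15223301813/55015351812) = √(-1220*√7 + 15223301813/55015351812) = √(15223301813/55015351812 - 1220*√7)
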